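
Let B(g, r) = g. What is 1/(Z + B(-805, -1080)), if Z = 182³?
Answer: 1/6027763 ≈ 1.6590e-7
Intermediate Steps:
Z = 6028568
1/(Z + B(-805, -1080)) = 1/(6028568 - 805) = 1/6027763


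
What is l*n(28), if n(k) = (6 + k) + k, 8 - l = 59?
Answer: -3162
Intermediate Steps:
l = -51 (l = 8 - 1*59 = 8 - 59 = -51)
n(k) = 6 + 2*k
l*n(28) = -51*(6 + 2*28) = -51*(6 + 56) = -51*62 = -3162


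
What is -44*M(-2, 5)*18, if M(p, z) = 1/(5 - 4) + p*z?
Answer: 7128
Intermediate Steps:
M(p, z) = 1 + p*z (M(p, z) = 1/1 + p*z = 1 + p*z)
-44*M(-2, 5)*18 = -44*(1 - 2*5)*18 = -44*(1 - 10)*18 = -44*(-9)*18 = 396*18 = 7128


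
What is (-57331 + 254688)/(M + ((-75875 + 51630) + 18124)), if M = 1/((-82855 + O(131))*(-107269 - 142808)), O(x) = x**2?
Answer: -3242291007648366/100559206198997 ≈ -32.243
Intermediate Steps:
M = 1/16428558438 (M = 1/((-82855 + 131**2)*(-107269 - 142808)) = 1/((-82855 + 17161)*(-250077)) = 1/(-65694*(-250077)) = 1/16428558438 ≈ 6.0870e-11)
(-57331 + 254688)/(M + ((-75875 + 51630) + 18124)) = (-57331 + 254688)/(1/16428558438 + ((-75875 + 51630) + 18124)) = 197357/(1/16428558438 + (-24245 + 18124)) = 197357/(1/16428558438 - 6121) = 197357/(-100559206198997/16428558438) = 197357*(-16428558438/100559206198997) = -3242291007648366/100559206198997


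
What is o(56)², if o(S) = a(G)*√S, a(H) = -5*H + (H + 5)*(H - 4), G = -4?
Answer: 8064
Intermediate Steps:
a(H) = -5*H + (-4 + H)*(5 + H) (a(H) = -5*H + (5 + H)*(-4 + H) = -5*H + (-4 + H)*(5 + H))
o(S) = 12*√S (o(S) = (-20 + (-4)² - 4*(-4))*√S = (-20 + 16 + 16)*√S = 12*√S)
o(56)² = (12*√56)² = (12*(2*√14))² = (24*√14)² = 8064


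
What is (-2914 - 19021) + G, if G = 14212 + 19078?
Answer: 11355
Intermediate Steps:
G = 33290
(-2914 - 19021) + G = (-2914 - 19021) + 33290 = -21935 + 33290 = 11355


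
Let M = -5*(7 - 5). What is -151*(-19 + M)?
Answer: 4379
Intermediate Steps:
M = -10 (M = -5*2 = -10)
-151*(-19 + M) = -151*(-19 - 10) = -151*(-29) = 4379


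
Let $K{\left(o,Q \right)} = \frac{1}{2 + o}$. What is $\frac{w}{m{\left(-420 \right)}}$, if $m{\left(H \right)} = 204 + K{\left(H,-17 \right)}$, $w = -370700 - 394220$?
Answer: $- \frac{319736560}{85271} \approx -3749.7$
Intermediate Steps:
$w = -764920$
$m{\left(H \right)} = 204 + \frac{1}{2 + H}$
$\frac{w}{m{\left(-420 \right)}} = - \frac{764920}{\frac{1}{2 - 420} \left(409 + 204 \left(-420\right)\right)} = - \frac{764920}{\frac{1}{-418} \left(409 - 85680\right)} = - \frac{764920}{\left(- \frac{1}{418}\right) \left(-85271\right)} = - \frac{764920}{\frac{85271}{418}} = \left(-764920\right) \frac{418}{85271} = - \frac{319736560}{85271}$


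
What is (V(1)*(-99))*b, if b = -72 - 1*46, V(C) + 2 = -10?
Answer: -140184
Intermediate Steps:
V(C) = -12 (V(C) = -2 - 10 = -12)
b = -118 (b = -72 - 46 = -118)
(V(1)*(-99))*b = -12*(-99)*(-118) = 1188*(-118) = -140184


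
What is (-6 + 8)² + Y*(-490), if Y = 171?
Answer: -83786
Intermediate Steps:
(-6 + 8)² + Y*(-490) = (-6 + 8)² + 171*(-490) = 2² - 83790 = 4 - 83790 = -83786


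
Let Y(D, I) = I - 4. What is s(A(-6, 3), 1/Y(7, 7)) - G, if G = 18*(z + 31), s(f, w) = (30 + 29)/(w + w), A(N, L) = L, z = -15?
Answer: -399/2 ≈ -199.50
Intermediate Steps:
Y(D, I) = -4 + I
s(f, w) = 59/(2*w) (s(f, w) = 59/((2*w)) = 59*(1/(2*w)) = 59/(2*w))
G = 288 (G = 18*(-15 + 31) = 18*16 = 288)
s(A(-6, 3), 1/Y(7, 7)) - G = 59/(2*(1/(-4 + 7))) - 1*288 = 59/(2*(1/3)) - 288 = 59/(2*(⅓)) - 288 = (59/2)*3 - 288 = 177/2 - 288 = -399/2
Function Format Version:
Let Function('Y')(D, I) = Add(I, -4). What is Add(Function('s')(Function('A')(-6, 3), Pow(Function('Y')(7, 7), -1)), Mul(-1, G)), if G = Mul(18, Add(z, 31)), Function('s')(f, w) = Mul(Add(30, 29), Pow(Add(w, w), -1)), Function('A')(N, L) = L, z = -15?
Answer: Rational(-399, 2) ≈ -199.50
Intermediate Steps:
Function('Y')(D, I) = Add(-4, I)
Function('s')(f, w) = Mul(Rational(59, 2), Pow(w, -1)) (Function('s')(f, w) = Mul(59, Pow(Mul(2, w), -1)) = Mul(59, Mul(Rational(1, 2), Pow(w, -1))) = Mul(Rational(59, 2), Pow(w, -1)))
G = 288 (G = Mul(18, Add(-15, 31)) = Mul(18, 16) = 288)
Add(Function('s')(Function('A')(-6, 3), Pow(Function('Y')(7, 7), -1)), Mul(-1, G)) = Add(Mul(Rational(59, 2), Pow(Pow(Add(-4, 7), -1), -1)), Mul(-1, 288)) = Add(Mul(Rational(59, 2), Pow(Pow(3, -1), -1)), -288) = Add(Mul(Rational(59, 2), Pow(Rational(1, 3), -1)), -288) = Add(Mul(Rational(59, 2), 3), -288) = Add(Rational(177, 2), -288) = Rational(-399, 2)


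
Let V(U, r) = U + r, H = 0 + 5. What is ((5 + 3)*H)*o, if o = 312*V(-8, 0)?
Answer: -99840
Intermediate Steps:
H = 5
o = -2496 (o = 312*(-8 + 0) = 312*(-8) = -2496)
((5 + 3)*H)*o = ((5 + 3)*5)*(-2496) = (8*5)*(-2496) = 40*(-2496) = -99840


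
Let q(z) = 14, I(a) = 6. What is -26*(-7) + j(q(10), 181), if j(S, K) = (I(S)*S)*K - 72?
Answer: 15314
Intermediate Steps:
j(S, K) = -72 + 6*K*S (j(S, K) = (6*S)*K - 72 = 6*K*S - 72 = -72 + 6*K*S)
-26*(-7) + j(q(10), 181) = -26*(-7) + (-72 + 6*181*14) = 182 + (-72 + 15204) = 182 + 15132 = 15314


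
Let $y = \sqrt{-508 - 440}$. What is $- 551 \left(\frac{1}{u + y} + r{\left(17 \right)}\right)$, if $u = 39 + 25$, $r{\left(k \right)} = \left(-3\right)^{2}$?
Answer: $\frac{551 \left(- 18 \sqrt{237} + 577 i\right)}{2 \left(\sqrt{237} - 32 i\right)} \approx -4966.0 + 3.3634 i$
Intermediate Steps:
$r{\left(k \right)} = 9$
$u = 64$
$y = 2 i \sqrt{237}$ ($y = \sqrt{-948} = 2 i \sqrt{237} \approx 30.79 i$)
$- 551 \left(\frac{1}{u + y} + r{\left(17 \right)}\right) = - 551 \left(\frac{1}{64 + 2 i \sqrt{237}} + 9\right) = - 551 \left(9 + \frac{1}{64 + 2 i \sqrt{237}}\right) = -4959 - \frac{551}{64 + 2 i \sqrt{237}}$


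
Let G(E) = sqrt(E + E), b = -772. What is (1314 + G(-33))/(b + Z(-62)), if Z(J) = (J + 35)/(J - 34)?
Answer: -42048/24695 - 32*I*sqrt(66)/24695 ≈ -1.7027 - 0.010527*I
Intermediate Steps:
G(E) = sqrt(2)*sqrt(E) (G(E) = sqrt(2*E) = sqrt(2)*sqrt(E))
Z(J) = (35 + J)/(-34 + J)
(1314 + G(-33))/(b + Z(-62)) = (1314 + sqrt(2)*sqrt(-33))/(-772 + (35 - 62)/(-34 - 62)) = (1314 + sqrt(2)*(I*sqrt(33)))/(-772 - 27/(-96)) = (1314 + I*sqrt(66))/(-772 - 1/96*(-27)) = (1314 + I*sqrt(66))/(-772 + 9/32) = (1314 + I*sqrt(66))/(-24695/32) = (1314 + I*sqrt(66))*(-32/24695) = -42048/24695 - 32*I*sqrt(66)/24695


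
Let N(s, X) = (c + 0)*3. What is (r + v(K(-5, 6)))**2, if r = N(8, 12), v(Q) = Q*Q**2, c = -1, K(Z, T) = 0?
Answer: 9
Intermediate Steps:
v(Q) = Q**3
N(s, X) = -3 (N(s, X) = (-1 + 0)*3 = -1*3 = -3)
r = -3
(r + v(K(-5, 6)))**2 = (-3 + 0**3)**2 = (-3 + 0)**2 = (-3)**2 = 9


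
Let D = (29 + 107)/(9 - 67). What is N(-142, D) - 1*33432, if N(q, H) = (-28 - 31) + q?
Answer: -33633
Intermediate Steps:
D = -68/29 (D = 136/(-58) = 136*(-1/58) = -68/29 ≈ -2.3448)
N(q, H) = -59 + q
N(-142, D) - 1*33432 = (-59 - 142) - 1*33432 = -201 - 33432 = -33633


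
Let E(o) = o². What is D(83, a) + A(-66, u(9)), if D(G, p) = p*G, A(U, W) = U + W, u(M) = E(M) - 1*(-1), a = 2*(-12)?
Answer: -1976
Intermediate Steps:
a = -24
u(M) = 1 + M² (u(M) = M² - 1*(-1) = M² + 1 = 1 + M²)
D(G, p) = G*p
D(83, a) + A(-66, u(9)) = 83*(-24) + (-66 + (1 + 9²)) = -1992 + (-66 + (1 + 81)) = -1992 + (-66 + 82) = -1992 + 16 = -1976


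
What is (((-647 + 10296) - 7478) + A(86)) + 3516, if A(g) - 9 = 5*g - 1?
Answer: 6125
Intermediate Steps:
A(g) = 8 + 5*g (A(g) = 9 + (5*g - 1) = 9 + (-1 + 5*g) = 8 + 5*g)
(((-647 + 10296) - 7478) + A(86)) + 3516 = (((-647 + 10296) - 7478) + (8 + 5*86)) + 3516 = ((9649 - 7478) + (8 + 430)) + 3516 = (2171 + 438) + 3516 = 2609 + 3516 = 6125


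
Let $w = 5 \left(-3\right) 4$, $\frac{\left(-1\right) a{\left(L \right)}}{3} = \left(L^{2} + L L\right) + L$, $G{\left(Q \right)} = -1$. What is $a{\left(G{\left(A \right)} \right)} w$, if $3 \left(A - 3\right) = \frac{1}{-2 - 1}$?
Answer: $180$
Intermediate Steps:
$A = \frac{26}{9}$ ($A = 3 + \frac{1}{3 \left(-2 - 1\right)} = 3 + \frac{1}{3 \left(-3\right)} = 3 + \frac{1}{3} \left(- \frac{1}{3}\right) = 3 - \frac{1}{9} = \frac{26}{9} \approx 2.8889$)
$a{\left(L \right)} = - 6 L^{2} - 3 L$ ($a{\left(L \right)} = - 3 \left(\left(L^{2} + L L\right) + L\right) = - 3 \left(\left(L^{2} + L^{2}\right) + L\right) = - 3 \left(2 L^{2} + L\right) = - 3 \left(L + 2 L^{2}\right) = - 6 L^{2} - 3 L$)
$w = -60$ ($w = \left(-15\right) 4 = -60$)
$a{\left(G{\left(A \right)} \right)} w = \left(-3\right) \left(-1\right) \left(1 + 2 \left(-1\right)\right) \left(-60\right) = \left(-3\right) \left(-1\right) \left(1 - 2\right) \left(-60\right) = \left(-3\right) \left(-1\right) \left(-1\right) \left(-60\right) = \left(-3\right) \left(-60\right) = 180$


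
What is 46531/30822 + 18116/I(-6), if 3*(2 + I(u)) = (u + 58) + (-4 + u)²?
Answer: 840953791/2250006 ≈ 373.76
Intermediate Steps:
I(u) = 52/3 + u/3 + (-4 + u)²/3 (I(u) = -2 + ((u + 58) + (-4 + u)²)/3 = -2 + ((58 + u) + (-4 + u)²)/3 = -2 + (58 + u + (-4 + u)²)/3 = -2 + (58/3 + u/3 + (-4 + u)²/3) = 52/3 + u/3 + (-4 + u)²/3)
46531/30822 + 18116/I(-6) = 46531/30822 + 18116/(52/3 + (⅓)*(-6) + (-4 - 6)²/3) = 46531*(1/30822) + 18116/(52/3 - 2 + (⅓)*(-10)²) = 46531/30822 + 18116/(52/3 - 2 + (⅓)*100) = 46531/30822 + 18116/(52/3 - 2 + 100/3) = 46531/30822 + 18116/(146/3) = 46531/30822 + 18116*(3/146) = 46531/30822 + 27174/73 = 840953791/2250006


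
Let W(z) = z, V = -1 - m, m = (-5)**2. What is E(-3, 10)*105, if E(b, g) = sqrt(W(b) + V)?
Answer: 105*I*sqrt(29) ≈ 565.44*I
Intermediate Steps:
m = 25
V = -26 (V = -1 - 1*25 = -1 - 25 = -26)
E(b, g) = sqrt(-26 + b) (E(b, g) = sqrt(b - 26) = sqrt(-26 + b))
E(-3, 10)*105 = sqrt(-26 - 3)*105 = sqrt(-29)*105 = (I*sqrt(29))*105 = 105*I*sqrt(29)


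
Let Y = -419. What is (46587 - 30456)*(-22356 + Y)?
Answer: -367383525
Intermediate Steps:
(46587 - 30456)*(-22356 + Y) = (46587 - 30456)*(-22356 - 419) = 16131*(-22775) = -367383525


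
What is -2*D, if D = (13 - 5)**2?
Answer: -128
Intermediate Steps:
D = 64 (D = 8**2 = 64)
-2*D = -2*64 = -128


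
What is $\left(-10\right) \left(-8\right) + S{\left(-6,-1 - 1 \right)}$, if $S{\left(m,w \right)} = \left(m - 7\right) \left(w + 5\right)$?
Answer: $41$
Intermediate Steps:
$S{\left(m,w \right)} = \left(-7 + m\right) \left(5 + w\right)$
$\left(-10\right) \left(-8\right) + S{\left(-6,-1 - 1 \right)} = \left(-10\right) \left(-8\right) - \left(65 + 13 \left(-1 - 1\right)\right) = 80 - 39 = 41$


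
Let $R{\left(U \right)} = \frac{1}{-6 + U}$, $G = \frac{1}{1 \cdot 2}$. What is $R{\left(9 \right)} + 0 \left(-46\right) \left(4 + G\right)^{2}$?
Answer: $\frac{1}{3} \approx 0.33333$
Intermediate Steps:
$G = \frac{1}{2} \approx 0.5$
$R{\left(9 \right)} + 0 \left(-46\right) \left(4 + G\right)^{2} = \frac{1}{-6 + 9} + 0 \left(-46\right) \left(4 + \frac{1}{2}\right)^{2} = \frac{1}{3} + 0 \left(\frac{9}{2}\right)^{2} = \frac{1}{3} + 0 \cdot \frac{81}{4} = \frac{1}{3} + 0 = \frac{1}{3}$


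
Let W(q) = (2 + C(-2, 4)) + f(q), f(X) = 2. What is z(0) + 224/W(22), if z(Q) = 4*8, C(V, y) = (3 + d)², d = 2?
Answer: 1152/29 ≈ 39.724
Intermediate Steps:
C(V, y) = 25 (C(V, y) = (3 + 2)² = 5² = 25)
z(Q) = 32
W(q) = 29 (W(q) = (2 + 25) + 2 = 27 + 2 = 29)
z(0) + 224/W(22) = 32 + 224/29 = 1152/29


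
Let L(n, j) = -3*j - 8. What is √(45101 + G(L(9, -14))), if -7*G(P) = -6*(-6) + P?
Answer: √45091 ≈ 212.35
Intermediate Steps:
L(n, j) = -8 - 3*j
G(P) = -36/7 - P/7 (G(P) = -(-6*(-6) + P)/7 = -(36 + P)/7 = -36/7 - P/7)
√(45101 + G(L(9, -14))) = √(45101 + (-36/7 - (-8 - 3*(-14))/7)) = √(45101 + (-36/7 - (-8 + 42)/7)) = √(45101 + (-36/7 - ⅐*34)) = √(45101 + (-36/7 - 34/7)) = √(45101 - 10) = √45091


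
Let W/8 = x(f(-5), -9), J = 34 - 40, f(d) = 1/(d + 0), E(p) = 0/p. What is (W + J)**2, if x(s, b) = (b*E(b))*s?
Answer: 36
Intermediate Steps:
E(p) = 0
f(d) = 1/d
x(s, b) = 0 (x(s, b) = (b*0)*s = 0*s = 0)
J = -6
W = 0 (W = 8*0 = 0)
(W + J)**2 = (0 - 6)**2 = (-6)**2 = 36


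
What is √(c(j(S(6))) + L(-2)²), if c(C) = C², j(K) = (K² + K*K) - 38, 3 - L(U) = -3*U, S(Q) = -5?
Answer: 3*√17 ≈ 12.369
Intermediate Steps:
L(U) = 3 + 3*U (L(U) = 3 - (-3)*U = 3 + 3*U)
j(K) = -38 + 2*K² (j(K) = (K² + K²) - 38 = 2*K² - 38 = -38 + 2*K²)
√(c(j(S(6))) + L(-2)²) = √((-38 + 2*(-5)²)² + (3 + 3*(-2))²) = √((-38 + 2*25)² + (3 - 6)²) = √((-38 + 50)² + (-3)²) = √(12² + 9) = √(144 + 9) = √153 = 3*√17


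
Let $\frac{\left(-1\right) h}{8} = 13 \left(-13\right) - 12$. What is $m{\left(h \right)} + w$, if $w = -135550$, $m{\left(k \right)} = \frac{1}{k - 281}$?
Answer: $- \frac{158186849}{1167} \approx -1.3555 \cdot 10^{5}$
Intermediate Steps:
$h = 1448$ ($h = - 8 \left(13 \left(-13\right) - 12\right) = - 8 \left(-169 - 12\right) = \left(-8\right) \left(-181\right) = 1448$)
$m{\left(k \right)} = \frac{1}{-281 + k}$
$m{\left(h \right)} + w = \frac{1}{-281 + 1448} - 135550 = \frac{1}{1167} - 135550 = - \frac{158186849}{1167}$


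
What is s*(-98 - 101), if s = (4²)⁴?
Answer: -13041664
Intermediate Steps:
s = 65536 (s = 16⁴ = 65536)
s*(-98 - 101) = 65536*(-98 - 101) = 65536*(-199) = -13041664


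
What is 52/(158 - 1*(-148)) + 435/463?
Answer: 78593/70839 ≈ 1.1095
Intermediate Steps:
52/(158 - 1*(-148)) + 435/463 = 52/(158 + 148) + 435*(1/463) = 52/306 + 435/463 = 52*(1/306) + 435/463 = 26/153 + 435/463 = 78593/70839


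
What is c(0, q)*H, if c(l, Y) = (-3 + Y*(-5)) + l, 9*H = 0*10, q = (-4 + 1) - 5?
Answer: 0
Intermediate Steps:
q = -8 (q = -3 - 5 = -8)
H = 0 (H = (0*10)/9 = (⅑)*0 = 0)
c(l, Y) = -3 + l - 5*Y (c(l, Y) = (-3 - 5*Y) + l = -3 + l - 5*Y)
c(0, q)*H = (-3 + 0 - 5*(-8))*0 = (-3 + 0 + 40)*0 = 37*0 = 0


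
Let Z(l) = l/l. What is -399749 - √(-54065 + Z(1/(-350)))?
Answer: -399749 - 4*I*√3379 ≈ -3.9975e+5 - 232.52*I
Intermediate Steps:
Z(l) = 1
-399749 - √(-54065 + Z(1/(-350))) = -399749 - √(-54065 + 1) = -399749 - √(-54064) = -399749 - 4*I*√3379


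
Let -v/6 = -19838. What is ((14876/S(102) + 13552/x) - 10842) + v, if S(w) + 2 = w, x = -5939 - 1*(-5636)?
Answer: 820297007/7575 ≈ 1.0829e+5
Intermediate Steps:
v = 119028 (v = -6*(-19838) = 119028)
x = -303 (x = -5939 + 5636 = -303)
S(w) = -2 + w
((14876/S(102) + 13552/x) - 10842) + v = ((14876/(-2 + 102) + 13552/(-303)) - 10842) + 119028 = ((14876/100 + 13552*(-1/303)) - 10842) + 119028 = ((14876*(1/100) - 13552/303) - 10842) + 119028 = ((3719/25 - 13552/303) - 10842) + 119028 = (788057/7575 - 10842) + 119028 = -81340093/7575 + 119028 = 820297007/7575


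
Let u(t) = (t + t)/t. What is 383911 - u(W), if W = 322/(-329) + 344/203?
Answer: 383909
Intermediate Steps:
W = 6830/9541 (W = 322*(-1/329) + 344*(1/203) = -46/47 + 344/203 = 6830/9541 ≈ 0.71586)
u(t) = 2 (u(t) = (2*t)/t = 2)
383911 - u(W) = 383911 - 1*2 = 383911 - 2 = 383909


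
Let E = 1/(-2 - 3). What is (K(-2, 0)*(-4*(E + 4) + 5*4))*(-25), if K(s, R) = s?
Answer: 240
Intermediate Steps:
E = -⅕ (E = 1/(-5) = -⅕ ≈ -0.20000)
(K(-2, 0)*(-4*(E + 4) + 5*4))*(-25) = -2*(-4*(-⅕ + 4) + 5*4)*(-25) = -2*(-4*19/5 + 20)*(-25) = -2*(-76/5 + 20)*(-25) = -2*24/5*(-25) = -48/5*(-25) = 240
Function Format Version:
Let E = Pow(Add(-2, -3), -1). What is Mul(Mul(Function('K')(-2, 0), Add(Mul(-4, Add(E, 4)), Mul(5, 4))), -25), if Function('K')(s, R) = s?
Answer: 240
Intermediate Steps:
E = Rational(-1, 5) (E = Pow(-5, -1) = Rational(-1, 5) ≈ -0.20000)
Mul(Mul(Function('K')(-2, 0), Add(Mul(-4, Add(E, 4)), Mul(5, 4))), -25) = Mul(Mul(-2, Add(Mul(-4, Add(Rational(-1, 5), 4)), Mul(5, 4))), -25) = Mul(Mul(-2, Add(Mul(-4, Rational(19, 5)), 20)), -25) = Mul(Mul(-2, Add(Rational(-76, 5), 20)), -25) = Mul(Mul(-2, Rational(24, 5)), -25) = Mul(Rational(-48, 5), -25) = 240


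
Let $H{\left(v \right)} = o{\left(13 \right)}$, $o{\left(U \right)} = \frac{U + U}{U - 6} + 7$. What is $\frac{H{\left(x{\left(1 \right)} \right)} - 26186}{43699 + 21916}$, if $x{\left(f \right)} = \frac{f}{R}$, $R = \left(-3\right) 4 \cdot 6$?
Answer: $- \frac{16657}{41755} \approx -0.39892$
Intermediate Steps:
$R = -72$ ($R = \left(-12\right) 6 = -72$)
$x{\left(f \right)} = - \frac{f}{72}$ ($x{\left(f \right)} = \frac{f}{-72} = f \left(- \frac{1}{72}\right) = - \frac{f}{72}$)
$o{\left(U \right)} = 7 + \frac{2 U}{-6 + U}$ ($o{\left(U \right)} = \frac{2 U}{-6 + U} + 7 = 7 + \frac{2 U}{-6 + U}$)
$H{\left(v \right)} = \frac{75}{7}$ ($H{\left(v \right)} = \frac{3 \left(-14 + 3 \cdot 13\right)}{-6 + 13} = \frac{3 \left(-14 + 39\right)}{7} = 3 \cdot \frac{1}{7} \cdot 25 = \frac{75}{7}$)
$\frac{H{\left(x{\left(1 \right)} \right)} - 26186}{43699 + 21916} = \frac{\frac{75}{7} - 26186}{43699 + 21916} = - \frac{183227}{7 \cdot 65615} = \left(- \frac{183227}{7}\right) \frac{1}{65615} = - \frac{16657}{41755}$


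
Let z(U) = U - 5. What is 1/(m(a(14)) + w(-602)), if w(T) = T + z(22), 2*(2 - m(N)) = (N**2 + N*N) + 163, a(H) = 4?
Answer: -2/1361 ≈ -0.0014695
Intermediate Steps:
m(N) = -159/2 - N**2 (m(N) = 2 - ((N**2 + N*N) + 163)/2 = 2 - ((N**2 + N**2) + 163)/2 = 2 - (2*N**2 + 163)/2 = 2 - (163 + 2*N**2)/2 = 2 + (-163/2 - N**2) = -159/2 - N**2)
z(U) = -5 + U
w(T) = 17 + T (w(T) = T + (-5 + 22) = T + 17 = 17 + T)
1/(m(a(14)) + w(-602)) = 1/((-159/2 - 1*4**2) + (17 - 602)) = 1/((-159/2 - 1*16) - 585) = 1/((-159/2 - 16) - 585) = 1/(-191/2 - 585) = 1/(-1361/2) = -2/1361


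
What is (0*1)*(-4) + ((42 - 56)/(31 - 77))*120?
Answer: 840/23 ≈ 36.522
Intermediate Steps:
(0*1)*(-4) + ((42 - 56)/(31 - 77))*120 = 0*(-4) - 14/(-46)*120 = 0 - 14*(-1/46)*120 = 0 + (7/23)*120 = 0 + 840/23 = 840/23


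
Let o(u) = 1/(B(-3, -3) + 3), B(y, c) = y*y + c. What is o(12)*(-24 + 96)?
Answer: 8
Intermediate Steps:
B(y, c) = c + y² (B(y, c) = y² + c = c + y²)
o(u) = ⅑ (o(u) = 1/((-3 + (-3)²) + 3) = 1/((-3 + 9) + 3) = 1/(6 + 3) = 1/9 = ⅑)
o(12)*(-24 + 96) = (-24 + 96)/9 = (⅑)*72 = 8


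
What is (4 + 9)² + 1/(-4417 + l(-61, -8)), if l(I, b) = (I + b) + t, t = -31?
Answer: 763372/4517 ≈ 169.00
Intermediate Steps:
l(I, b) = -31 + I + b (l(I, b) = (I + b) - 31 = -31 + I + b)
(4 + 9)² + 1/(-4417 + l(-61, -8)) = (4 + 9)² + 1/(-4417 + (-31 - 61 - 8)) = 13² + 1/(-4417 - 100) = 169 + 1/(-4517) = 169 - 1/4517 = 763372/4517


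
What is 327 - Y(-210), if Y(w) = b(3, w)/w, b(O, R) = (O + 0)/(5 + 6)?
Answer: 251791/770 ≈ 327.00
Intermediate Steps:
b(O, R) = O/11
Y(w) = 3/(11*w) (Y(w) = ((1/11)*3)/w = 3/(11*w))
327 - Y(-210) = 327 - 3/(11*(-210)) = 327 - 3*(-1)/(11*210) = 327 - 1*(-1/770) = 327 + 1/770 = 251791/770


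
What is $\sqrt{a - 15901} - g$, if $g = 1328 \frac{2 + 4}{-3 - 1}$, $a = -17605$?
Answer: $1992 + i \sqrt{33506} \approx 1992.0 + 183.05 i$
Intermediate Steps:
$g = -1992$ ($g = 1328 \frac{6}{-4} = 1328 \cdot 6 \left(- \frac{1}{4}\right) = 1328 \left(- \frac{3}{2}\right) = -1992$)
$\sqrt{a - 15901} - g = \sqrt{-17605 - 15901} - -1992 = \sqrt{-33506} + 1992 = i \sqrt{33506} + 1992 = 1992 + i \sqrt{33506}$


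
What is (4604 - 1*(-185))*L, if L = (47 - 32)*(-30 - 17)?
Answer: -3376245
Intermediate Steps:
L = -705 (L = 15*(-47) = -705)
(4604 - 1*(-185))*L = (4604 - 1*(-185))*(-705) = (4604 + 185)*(-705) = 4789*(-705) = -3376245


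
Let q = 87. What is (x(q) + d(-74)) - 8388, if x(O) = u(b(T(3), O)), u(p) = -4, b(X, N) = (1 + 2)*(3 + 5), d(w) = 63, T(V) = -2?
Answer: -8329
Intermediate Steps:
b(X, N) = 24 (b(X, N) = 3*8 = 24)
x(O) = -4
(x(q) + d(-74)) - 8388 = (-4 + 63) - 8388 = 59 - 8388 = -8329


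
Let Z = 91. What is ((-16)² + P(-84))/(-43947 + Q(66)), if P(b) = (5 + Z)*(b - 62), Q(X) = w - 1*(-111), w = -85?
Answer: 13760/43921 ≈ 0.31329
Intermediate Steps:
Q(X) = 26 (Q(X) = -85 - 1*(-111) = -85 + 111 = 26)
P(b) = -5952 + 96*b (P(b) = (5 + 91)*(b - 62) = 96*(-62 + b) = -5952 + 96*b)
((-16)² + P(-84))/(-43947 + Q(66)) = ((-16)² + (-5952 + 96*(-84)))/(-43947 + 26) = (256 + (-5952 - 8064))/(-43921) = (256 - 14016)*(-1/43921) = -13760*(-1/43921) = 13760/43921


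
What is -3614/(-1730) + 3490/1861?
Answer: 6381677/1609765 ≈ 3.9644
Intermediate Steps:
-3614/(-1730) + 3490/1861 = -3614*(-1/1730) + 3490*(1/1861) = 1807/865 + 3490/1861 = 6381677/1609765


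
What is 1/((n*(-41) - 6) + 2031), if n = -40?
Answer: 1/3665 ≈ 0.00027285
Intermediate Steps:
1/((n*(-41) - 6) + 2031) = 1/((-40*(-41) - 6) + 2031) = 1/((1640 - 6) + 2031) = 1/(1634 + 2031) = 1/3665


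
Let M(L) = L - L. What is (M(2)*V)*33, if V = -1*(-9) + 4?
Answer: 0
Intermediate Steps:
M(L) = 0
V = 13 (V = 9 + 4 = 13)
(M(2)*V)*33 = (0*13)*33 = 0*33 = 0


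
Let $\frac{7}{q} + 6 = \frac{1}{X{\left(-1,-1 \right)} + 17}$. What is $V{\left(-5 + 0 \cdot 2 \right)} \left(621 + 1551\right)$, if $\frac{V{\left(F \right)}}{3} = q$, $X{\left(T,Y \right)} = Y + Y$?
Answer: $- \frac{684180}{89} \approx -7687.4$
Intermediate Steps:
$X{\left(T,Y \right)} = 2 Y$
$q = - \frac{105}{89}$ ($q = \frac{7}{-6 + \frac{1}{2 \left(-1\right) + 17}} = \frac{7}{-6 + \frac{1}{-2 + 17}} = \frac{7}{-6 + \frac{1}{15}} = \frac{7}{- \frac{89}{15}} = 7 \left(- \frac{15}{89}\right) = - \frac{105}{89} \approx -1.1798$)
$V{\left(F \right)} = - \frac{315}{89}$ ($V{\left(F \right)} = 3 \left(- \frac{105}{89}\right) = - \frac{315}{89}$)
$V{\left(-5 + 0 \cdot 2 \right)} \left(621 + 1551\right) = - \frac{315 \left(621 + 1551\right)}{89} = \left(- \frac{315}{89}\right) 2172 = - \frac{684180}{89}$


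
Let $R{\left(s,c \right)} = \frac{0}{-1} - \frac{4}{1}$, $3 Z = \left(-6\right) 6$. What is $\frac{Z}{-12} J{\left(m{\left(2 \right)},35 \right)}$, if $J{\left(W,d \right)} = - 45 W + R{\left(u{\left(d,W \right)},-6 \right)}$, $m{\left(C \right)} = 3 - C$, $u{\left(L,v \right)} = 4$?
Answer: $-49$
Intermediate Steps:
$Z = -12$ ($Z = \frac{\left(-6\right) 6}{3} = \frac{1}{3} \left(-36\right) = -12$)
$R{\left(s,c \right)} = -4$ ($R{\left(s,c \right)} = 0 \left(-1\right) - 4 = 0 - 4 = -4$)
$J{\left(W,d \right)} = -4 - 45 W$ ($J{\left(W,d \right)} = - 45 W - 4 = -4 - 45 W$)
$\frac{Z}{-12} J{\left(m{\left(2 \right)},35 \right)} = - \frac{12}{-12} \left(-4 - 45 \left(3 - 2\right)\right) = \left(-12\right) \left(- \frac{1}{12}\right) \left(-4 - 45 \left(3 - 2\right)\right) = 1 \left(-4 - 45\right) = 1 \left(-49\right) = -49$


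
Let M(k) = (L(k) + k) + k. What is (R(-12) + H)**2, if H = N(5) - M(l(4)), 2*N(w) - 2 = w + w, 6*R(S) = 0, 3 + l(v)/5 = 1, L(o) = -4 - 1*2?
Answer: 1024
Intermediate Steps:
L(o) = -6 (L(o) = -4 - 2 = -6)
l(v) = -10 (l(v) = -15 + 5*1 = -15 + 5 = -10)
R(S) = 0 (R(S) = (1/6)*0 = 0)
N(w) = 1 + w (N(w) = 1 + (w + w)/2 = 1 + (2*w)/2 = 1 + w)
M(k) = -6 + 2*k (M(k) = (-6 + k) + k = -6 + 2*k)
H = 32 (H = (1 + 5) - (-6 + 2*(-10)) = 6 - (-6 - 20) = 6 - 1*(-26) = 6 + 26 = 32)
(R(-12) + H)**2 = (0 + 32)**2 = 32**2 = 1024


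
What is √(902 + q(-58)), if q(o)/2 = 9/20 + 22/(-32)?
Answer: √360610/20 ≈ 30.025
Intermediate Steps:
q(o) = -19/40 (q(o) = 2*(9/20 + 22/(-32)) = 2*(9*(1/20) + 22*(-1/32)) = 2*(9/20 - 11/16) = 2*(-19/80) = -19/40)
√(902 + q(-58)) = √(902 - 19/40) = √(36061/40) = √360610/20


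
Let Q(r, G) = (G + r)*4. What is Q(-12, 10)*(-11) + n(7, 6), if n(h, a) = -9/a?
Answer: 173/2 ≈ 86.500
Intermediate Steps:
Q(r, G) = 4*G + 4*r
Q(-12, 10)*(-11) + n(7, 6) = (4*10 + 4*(-12))*(-11) - 9/6 = (40 - 48)*(-11) - 9*⅙ = -8*(-11) - 3/2 = 88 - 3/2 = 173/2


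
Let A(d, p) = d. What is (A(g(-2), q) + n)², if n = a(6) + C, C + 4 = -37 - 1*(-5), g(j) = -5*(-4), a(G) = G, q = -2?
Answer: 100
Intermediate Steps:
g(j) = 20
C = -36 (C = -4 + (-37 - 1*(-5)) = -4 + (-37 + 5) = -4 - 32 = -36)
n = -30 (n = 6 - 36 = -30)
(A(g(-2), q) + n)² = (20 - 30)² = (-10)² = 100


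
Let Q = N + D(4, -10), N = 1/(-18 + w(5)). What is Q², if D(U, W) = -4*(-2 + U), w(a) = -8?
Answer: 43681/676 ≈ 64.617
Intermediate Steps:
D(U, W) = 8 - 4*U
N = -1/26 (N = 1/(-18 - 8) = 1/(-26) = -1/26 ≈ -0.038462)
Q = -209/26 (Q = -1/26 + (8 - 4*4) = -1/26 + (8 - 16) = -1/26 - 8 = -209/26 ≈ -8.0385)
Q² = (-209/26)² = 43681/676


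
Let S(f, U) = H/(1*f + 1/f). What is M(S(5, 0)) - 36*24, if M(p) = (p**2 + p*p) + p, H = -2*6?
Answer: -144606/169 ≈ -855.66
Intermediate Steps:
H = -12
S(f, U) = -12/(f + 1/f) (S(f, U) = -12/(1*f + 1/f) = -12/(f + 1/f))
M(p) = p + 2*p**2 (M(p) = (p**2 + p**2) + p = 2*p**2 + p = p + 2*p**2)
M(S(5, 0)) - 36*24 = (-12*5/(1 + 5**2))*(1 + 2*(-12*5/(1 + 5**2))) - 36*24 = (-12*5/(1 + 25))*(1 + 2*(-12*5/(1 + 25))) - 864 = (-12*5/26)*(1 + 2*(-12*5/26)) - 864 = (-12*5*1/26)*(1 + 2*(-12*5*1/26)) - 864 = -30*(1 + 2*(-30/13))/13 - 864 = -30*(1 - 60/13)/13 - 864 = -30/13*(-47/13) - 864 = 1410/169 - 864 = -144606/169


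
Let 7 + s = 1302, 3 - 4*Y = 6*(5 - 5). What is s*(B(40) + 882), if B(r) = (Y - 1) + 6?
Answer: 4598545/4 ≈ 1.1496e+6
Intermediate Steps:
Y = ¾ (Y = ¾ - 3*(5 - 5)/2 = ¾ - 3*0/2 = ¾ - ¼*0 = ¾ + 0 = ¾ ≈ 0.75000)
s = 1295 (s = -7 + 1302 = 1295)
B(r) = 23/4 (B(r) = (¾ - 1) + 6 = -¼ + 6 = 23/4)
s*(B(40) + 882) = 1295*(23/4 + 882) = 1295*(3551/4) = 4598545/4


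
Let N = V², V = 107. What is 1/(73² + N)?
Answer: 1/16778 ≈ 5.9602e-5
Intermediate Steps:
N = 11449 (N = 107² = 11449)
1/(73² + N) = 1/(73² + 11449) = 1/(5329 + 11449) = 1/16778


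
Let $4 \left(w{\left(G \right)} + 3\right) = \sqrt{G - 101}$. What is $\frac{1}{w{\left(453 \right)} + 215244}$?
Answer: $\frac{215241}{46328688059} - \frac{\sqrt{22}}{46328688059} \approx 4.6459 \cdot 10^{-6}$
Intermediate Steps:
$w{\left(G \right)} = -3 + \frac{\sqrt{-101 + G}}{4}$ ($w{\left(G \right)} = -3 + \frac{\sqrt{G - 101}}{4} = -3 + \frac{\sqrt{-101 + G}}{4}$)
$\frac{1}{w{\left(453 \right)} + 215244} = \frac{1}{\left(-3 + \frac{\sqrt{-101 + 453}}{4}\right) + 215244} = \frac{1}{\left(-3 + \frac{\sqrt{352}}{4}\right) + 215244} = \frac{1}{\left(-3 + \frac{4 \sqrt{22}}{4}\right) + 215244} = \frac{1}{\left(-3 + \sqrt{22}\right) + 215244} = \frac{1}{215241 + \sqrt{22}}$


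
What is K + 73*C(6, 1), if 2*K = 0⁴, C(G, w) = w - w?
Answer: 0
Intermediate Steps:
C(G, w) = 0
K = 0 (K = (½)*0⁴ = (½)*0 = 0)
K + 73*C(6, 1) = 0 + 73*0 = 0 + 0 = 0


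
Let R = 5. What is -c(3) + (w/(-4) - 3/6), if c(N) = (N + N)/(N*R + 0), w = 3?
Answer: -33/20 ≈ -1.6500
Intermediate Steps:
c(N) = ⅖ (c(N) = (N + N)/(N*5 + 0) = (2*N)/(5*N + 0) = (2*N)/((5*N)) = (2*N)*(1/(5*N)) = ⅖)
-c(3) + (w/(-4) - 3/6) = -1*⅖ + (3/(-4) - 3/6) = -⅖ + (3*(-¼) - 3*⅙) = -⅖ + (-¾ - ½) = -⅖ - 5/4 = -33/20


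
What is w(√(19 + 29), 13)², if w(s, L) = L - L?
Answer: 0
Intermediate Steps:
w(s, L) = 0
w(√(19 + 29), 13)² = 0² = 0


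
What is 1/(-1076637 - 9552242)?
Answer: -1/10628879 ≈ -9.4083e-8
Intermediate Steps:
1/(-1076637 - 9552242) = 1/(-10628879) = -1/10628879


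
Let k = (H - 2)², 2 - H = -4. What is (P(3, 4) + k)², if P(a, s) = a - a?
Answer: 256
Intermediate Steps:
H = 6 (H = 2 - 1*(-4) = 2 + 4 = 6)
P(a, s) = 0
k = 16 (k = (6 - 2)² = 4² = 16)
(P(3, 4) + k)² = (0 + 16)² = 16² = 256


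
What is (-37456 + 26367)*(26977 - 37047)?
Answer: 111666230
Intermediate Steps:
(-37456 + 26367)*(26977 - 37047) = -11089*(-10070) = 111666230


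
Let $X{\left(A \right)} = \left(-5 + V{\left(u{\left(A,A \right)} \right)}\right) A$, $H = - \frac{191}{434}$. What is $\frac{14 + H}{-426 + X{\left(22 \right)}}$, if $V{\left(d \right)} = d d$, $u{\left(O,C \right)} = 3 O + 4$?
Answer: $\frac{5885}{46552576} \approx 0.00012642$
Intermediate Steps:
$u{\left(O,C \right)} = 4 + 3 O$
$V{\left(d \right)} = d^{2}$
$H = - \frac{191}{434}$ ($H = \left(-191\right) \frac{1}{434} = - \frac{191}{434} \approx -0.44009$)
$X{\left(A \right)} = A \left(-5 + \left(4 + 3 A\right)^{2}\right)$ ($X{\left(A \right)} = \left(-5 + \left(4 + 3 A\right)^{2}\right) A = A \left(-5 + \left(4 + 3 A\right)^{2}\right)$)
$\frac{14 + H}{-426 + X{\left(22 \right)}} = \frac{14 - \frac{191}{434}}{-426 + 22 \left(-5 + \left(4 + 3 \cdot 22\right)^{2}\right)} = \frac{5885}{434 \left(-426 + 22 \left(-5 + \left(4 + 66\right)^{2}\right)\right)} = \frac{5885}{434 \left(-426 + 22 \left(-5 + 70^{2}\right)\right)} = \frac{5885}{434 \left(-426 + 22 \left(-5 + 4900\right)\right)} = \frac{5885}{434 \left(-426 + 22 \cdot 4895\right)} = \frac{5885}{434 \left(-426 + 107690\right)} = \frac{5885}{434 \cdot 107264} = \frac{5885}{434} \cdot \frac{1}{107264} = \frac{5885}{46552576}$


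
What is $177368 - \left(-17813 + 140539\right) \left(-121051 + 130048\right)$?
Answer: $-1103988454$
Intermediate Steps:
$177368 - \left(-17813 + 140539\right) \left(-121051 + 130048\right) = 177368 - 122726 \cdot 8997 = 177368 - 1104165822 = -1103988454$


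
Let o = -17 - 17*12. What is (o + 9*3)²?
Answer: 37636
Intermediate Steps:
o = -221 (o = -17 - 204 = -221)
(o + 9*3)² = (-221 + 9*3)² = (-221 + 27)² = (-194)² = 37636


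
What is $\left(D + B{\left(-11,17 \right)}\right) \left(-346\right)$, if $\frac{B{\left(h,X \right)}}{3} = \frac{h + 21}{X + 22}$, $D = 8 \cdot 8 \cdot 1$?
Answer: $- \frac{291332}{13} \approx -22410.0$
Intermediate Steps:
$D = 64$ ($D = 64 \cdot 1 = 64$)
$B{\left(h,X \right)} = \frac{3 \left(21 + h\right)}{22 + X}$ ($B{\left(h,X \right)} = 3 \frac{h + 21}{X + 22} = 3 \frac{21 + h}{22 + X} = \frac{3 \left(21 + h\right)}{22 + X}$)
$\left(D + B{\left(-11,17 \right)}\right) \left(-346\right) = \left(64 + \frac{3 \left(21 - 11\right)}{22 + 17}\right) \left(-346\right) = \left(64 + 3 \cdot \frac{1}{39} \cdot 10\right) \left(-346\right) = \left(64 + \frac{10}{13}\right) \left(-346\right) = \frac{842}{13} \left(-346\right) = - \frac{291332}{13}$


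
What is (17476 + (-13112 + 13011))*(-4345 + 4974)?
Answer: 10928875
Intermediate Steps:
(17476 + (-13112 + 13011))*(-4345 + 4974) = (17476 - 101)*629 = 17375*629 = 10928875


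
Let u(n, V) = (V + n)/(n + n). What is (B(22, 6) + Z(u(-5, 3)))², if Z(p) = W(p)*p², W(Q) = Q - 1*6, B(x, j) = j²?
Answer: 19989841/15625 ≈ 1279.3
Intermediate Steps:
u(n, V) = (V + n)/(2*n) (u(n, V) = (V + n)/((2*n)) = (V + n)*(1/(2*n)) = (V + n)/(2*n))
W(Q) = -6 + Q (W(Q) = Q - 6 = -6 + Q)
Z(p) = p²*(-6 + p) (Z(p) = (-6 + p)*p² = p²*(-6 + p))
(B(22, 6) + Z(u(-5, 3)))² = (6² + ((½)*(3 - 5)/(-5))²*(-6 + (½)*(3 - 5)/(-5)))² = (36 + ((½)*(-⅕)*(-2))²*(-6 + (½)*(-⅕)*(-2)))² = (36 + (⅕)²*(-6 + ⅕))² = (36 + (1/25)*(-29/5))² = (36 - 29/125)² = (4471/125)² = 19989841/15625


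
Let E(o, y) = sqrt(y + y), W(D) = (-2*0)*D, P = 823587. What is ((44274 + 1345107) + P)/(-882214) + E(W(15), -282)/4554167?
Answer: -1106484/441107 + 2*I*sqrt(141)/4554167 ≈ -2.5084 + 5.2147e-6*I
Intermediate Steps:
W(D) = 0 (W(D) = 0*D = 0)
E(o, y) = sqrt(2)*sqrt(y) (E(o, y) = sqrt(2*y) = sqrt(2)*sqrt(y))
((44274 + 1345107) + P)/(-882214) + E(W(15), -282)/4554167 = ((44274 + 1345107) + 823587)/(-882214) + (sqrt(2)*sqrt(-282))/4554167 = (1389381 + 823587)*(-1/882214) + (sqrt(2)*(I*sqrt(282)))*(1/4554167) = 2212968*(-1/882214) + (2*I*sqrt(141))*(1/4554167) = -1106484/441107 + 2*I*sqrt(141)/4554167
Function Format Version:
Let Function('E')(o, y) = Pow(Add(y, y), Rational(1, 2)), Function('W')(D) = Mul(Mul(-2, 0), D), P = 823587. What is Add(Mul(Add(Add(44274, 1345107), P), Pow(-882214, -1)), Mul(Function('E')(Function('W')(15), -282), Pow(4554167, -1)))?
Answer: Add(Rational(-1106484, 441107), Mul(Rational(2, 4554167), I, Pow(141, Rational(1, 2)))) ≈ Add(-2.5084, Mul(5.2147e-6, I))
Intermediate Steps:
Function('W')(D) = 0 (Function('W')(D) = Mul(0, D) = 0)
Function('E')(o, y) = Mul(Pow(2, Rational(1, 2)), Pow(y, Rational(1, 2))) (Function('E')(o, y) = Pow(Mul(2, y), Rational(1, 2)) = Mul(Pow(2, Rational(1, 2)), Pow(y, Rational(1, 2))))
Add(Mul(Add(Add(44274, 1345107), P), Pow(-882214, -1)), Mul(Function('E')(Function('W')(15), -282), Pow(4554167, -1))) = Add(Mul(Add(Add(44274, 1345107), 823587), Pow(-882214, -1)), Mul(Mul(Pow(2, Rational(1, 2)), Pow(-282, Rational(1, 2))), Pow(4554167, -1))) = Add(Mul(Add(1389381, 823587), Rational(-1, 882214)), Mul(Mul(Pow(2, Rational(1, 2)), Mul(I, Pow(282, Rational(1, 2)))), Rational(1, 4554167))) = Add(Mul(2212968, Rational(-1, 882214)), Mul(Mul(2, I, Pow(141, Rational(1, 2))), Rational(1, 4554167))) = Add(Rational(-1106484, 441107), Mul(Rational(2, 4554167), I, Pow(141, Rational(1, 2))))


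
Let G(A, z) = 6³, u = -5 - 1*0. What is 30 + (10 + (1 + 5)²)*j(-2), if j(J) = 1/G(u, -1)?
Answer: 3263/108 ≈ 30.213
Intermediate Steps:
u = -5 (u = -5 + 0 = -5)
G(A, z) = 216
j(J) = 1/216
30 + (10 + (1 + 5)²)*j(-2) = 30 + (10 + (1 + 5)²)*(1/216) = 30 + (10 + 6²)*(1/216) = 30 + (10 + 36)*(1/216) = 30 + 46*(1/216) = 30 + 23/108 = 3263/108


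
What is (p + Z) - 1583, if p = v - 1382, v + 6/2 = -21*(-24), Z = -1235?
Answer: -3699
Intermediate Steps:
v = 501 (v = -3 - 21*(-24) = -3 + 504 = 501)
p = -881 (p = 501 - 1382 = -881)
(p + Z) - 1583 = (-881 - 1235) - 1583 = -2116 - 1583 = -3699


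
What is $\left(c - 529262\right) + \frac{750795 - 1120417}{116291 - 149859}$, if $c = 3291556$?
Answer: $\frac{46362527307}{16784} \approx 2.7623 \cdot 10^{6}$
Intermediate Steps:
$\left(c - 529262\right) + \frac{750795 - 1120417}{116291 - 149859} = \left(3291556 - 529262\right) + \frac{750795 - 1120417}{116291 - 149859} = 2762294 - \frac{369622}{-33568} = 2762294 - - \frac{184811}{16784} = 2762294 + \frac{184811}{16784} = \frac{46362527307}{16784}$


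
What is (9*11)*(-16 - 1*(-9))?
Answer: -693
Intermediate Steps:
(9*11)*(-16 - 1*(-9)) = 99*(-16 + 9) = 99*(-7) = -693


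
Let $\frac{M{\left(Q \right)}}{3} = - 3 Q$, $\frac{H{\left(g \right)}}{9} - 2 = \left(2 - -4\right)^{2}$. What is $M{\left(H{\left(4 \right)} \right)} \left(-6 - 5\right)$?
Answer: $33858$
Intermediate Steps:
$H{\left(g \right)} = 342$ ($H{\left(g \right)} = 18 + 9 \left(2 - -4\right)^{2} = 18 + 9 \left(2 + 4\right)^{2} = 18 + 9 \cdot 6^{2} = 18 + 9 \cdot 36 = 18 + 324 = 342$)
$M{\left(Q \right)} = - 9 Q$ ($M{\left(Q \right)} = 3 \left(- 3 Q\right) = - 9 Q$)
$M{\left(H{\left(4 \right)} \right)} \left(-6 - 5\right) = \left(-9\right) 342 \left(-6 - 5\right) = \left(-3078\right) \left(-11\right) = 33858$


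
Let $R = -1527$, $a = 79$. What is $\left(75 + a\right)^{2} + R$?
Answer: $22189$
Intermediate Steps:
$\left(75 + a\right)^{2} + R = \left(75 + 79\right)^{2} - 1527 = 154^{2} - 1527 = 23716 - 1527 = 22189$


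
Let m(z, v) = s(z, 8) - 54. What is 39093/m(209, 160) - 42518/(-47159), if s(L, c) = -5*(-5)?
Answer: -263193395/195373 ≈ -1347.1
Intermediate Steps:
s(L, c) = 25
m(z, v) = -29 (m(z, v) = 25 - 54 = -29)
39093/m(209, 160) - 42518/(-47159) = 39093/(-29) - 42518/(-47159) = 39093*(-1/29) - 42518*(-1/47159) = -39093/29 + 6074/6737 = -263193395/195373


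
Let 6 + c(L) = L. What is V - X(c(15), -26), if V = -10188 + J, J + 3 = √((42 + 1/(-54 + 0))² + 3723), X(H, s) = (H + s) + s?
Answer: -10148 + √15995557/54 ≈ -10074.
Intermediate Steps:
c(L) = -6 + L
X(H, s) = H + 2*s
J = -3 + √15995557/54 (J = -3 + √((42 + 1/(-54 + 0))² + 3723) = -3 + √((42 + 1/(-54))² + 3723) = -3 + √((42 - 1/54)² + 3723) = -3 + √((2267/54)² + 3723) = -3 + √(5139289/2916 + 3723) = -3 + √(15995557/2916) = -3 + √15995557/54 ≈ 71.064)
V = -10191 + √15995557/54 (V = -10188 + (-3 + √15995557/54) = -10191 + √15995557/54 ≈ -10117.)
V - X(c(15), -26) = (-10191 + √15995557/54) - ((-6 + 15) + 2*(-26)) = (-10191 + √15995557/54) - (9 - 52) = (-10191 + √15995557/54) - 1*(-43) = (-10191 + √15995557/54) + 43 = -10148 + √15995557/54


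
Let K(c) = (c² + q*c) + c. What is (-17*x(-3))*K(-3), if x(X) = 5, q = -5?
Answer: -1785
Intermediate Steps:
K(c) = c² - 4*c (K(c) = (c² - 5*c) + c = c² - 4*c)
(-17*x(-3))*K(-3) = (-17*5)*(-3*(-4 - 3)) = -(-255)*(-7) = -85*21 = -1785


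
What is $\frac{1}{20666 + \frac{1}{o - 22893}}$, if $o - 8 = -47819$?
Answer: $\frac{70704}{1461168863} \approx 4.8389 \cdot 10^{-5}$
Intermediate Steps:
$o = -47811$ ($o = 8 - 47819 = -47811$)
$\frac{1}{20666 + \frac{1}{o - 22893}} = \frac{1}{20666 + \frac{1}{-47811 - 22893}} = \frac{1}{20666 + \frac{1}{-70704}} = \frac{1}{20666 - \frac{1}{70704}} = \frac{1}{\frac{1461168863}{70704}} = \frac{70704}{1461168863}$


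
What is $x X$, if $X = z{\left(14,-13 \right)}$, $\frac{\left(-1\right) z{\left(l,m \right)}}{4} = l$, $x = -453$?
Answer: $25368$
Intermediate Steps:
$z{\left(l,m \right)} = - 4 l$
$X = -56$ ($X = \left(-4\right) 14 = -56$)
$x X = \left(-453\right) \left(-56\right) = 25368$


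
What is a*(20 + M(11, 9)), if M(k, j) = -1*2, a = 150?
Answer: 2700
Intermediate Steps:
M(k, j) = -2
a*(20 + M(11, 9)) = 150*(20 - 2) = 150*18 = 2700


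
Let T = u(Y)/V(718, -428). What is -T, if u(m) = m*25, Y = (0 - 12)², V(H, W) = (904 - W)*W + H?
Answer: 1800/284689 ≈ 0.0063227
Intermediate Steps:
V(H, W) = H + W*(904 - W) (V(H, W) = W*(904 - W) + H = H + W*(904 - W))
Y = 144 (Y = (-12)² = 144)
u(m) = 25*m
T = -1800/284689 (T = (25*144)/(718 - 1*(-428)² + 904*(-428)) = 3600/(718 - 1*183184 - 386912) = 3600/(718 - 183184 - 386912) = 3600/(-569378) = 3600*(-1/569378) = -1800/284689 ≈ -0.0063227)
-T = -1*(-1800/284689) = 1800/284689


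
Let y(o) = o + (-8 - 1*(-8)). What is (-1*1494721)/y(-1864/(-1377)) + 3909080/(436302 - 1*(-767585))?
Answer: -2477870037060559/2244045368 ≈ -1.1042e+6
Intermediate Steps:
y(o) = o (y(o) = o + (-8 + 8) = o + 0 = o)
(-1*1494721)/y(-1864/(-1377)) + 3909080/(436302 - 1*(-767585)) = (-1*1494721)/((-1864/(-1377))) + 3909080/(436302 - 1*(-767585)) = -1494721/((-1864*(-1/1377))) + 3909080/(436302 + 767585) = -1494721/1864/1377 + 3909080/1203887 = -1494721*1377/1864 + 3909080*(1/1203887) = -2058230817/1864 + 3909080/1203887 = -2477870037060559/2244045368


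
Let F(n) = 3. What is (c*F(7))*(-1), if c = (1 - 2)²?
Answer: -3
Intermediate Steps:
c = 1 (c = (-1)² = 1)
(c*F(7))*(-1) = (1*3)*(-1) = 3*(-1) = -3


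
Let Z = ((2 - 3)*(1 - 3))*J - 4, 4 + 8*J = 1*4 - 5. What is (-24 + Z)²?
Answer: 13689/16 ≈ 855.56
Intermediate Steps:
J = -5/8 (J = -½ + (1*4 - 5)/8 = -½ + (4 - 5)/8 = -½ + (⅛)*(-1) = -½ - ⅛ = -5/8 ≈ -0.62500)
Z = -21/4 (Z = ((2 - 3)*(1 - 3))*(-5/8) - 4 = -1*(-2)*(-5/8) - 4 = 2*(-5/8) - 4 = -5/4 - 4 = -21/4 ≈ -5.2500)
(-24 + Z)² = (-24 - 21/4)² = (-117/4)² = 13689/16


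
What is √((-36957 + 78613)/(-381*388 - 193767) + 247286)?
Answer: √3206120318653870/113865 ≈ 497.28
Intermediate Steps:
√((-36957 + 78613)/(-381*388 - 193767) + 247286) = √(41656/(-147828 - 193767) + 247286) = √(41656/(-341595) + 247286) = √(41656*(-1/341595) + 247286) = √(-41656/341595 + 247286) = √(84471619514/341595) = √3206120318653870/113865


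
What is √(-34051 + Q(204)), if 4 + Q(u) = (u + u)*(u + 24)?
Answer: √58969 ≈ 242.84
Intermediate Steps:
Q(u) = -4 + 2*u*(24 + u) (Q(u) = -4 + (u + u)*(u + 24) = -4 + (2*u)*(24 + u) = -4 + 2*u*(24 + u))
√(-34051 + Q(204)) = √(-34051 + (-4 + 2*204² + 48*204)) = √(-34051 + (-4 + 2*41616 + 9792)) = √(-34051 + (-4 + 83232 + 9792)) = √(-34051 + 93020) = √58969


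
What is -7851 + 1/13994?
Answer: -109866893/13994 ≈ -7851.0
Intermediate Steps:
-7851 + 1/13994 = -109866893/13994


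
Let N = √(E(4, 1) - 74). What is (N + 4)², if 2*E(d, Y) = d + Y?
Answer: (8 + I*√286)²/4 ≈ -55.5 + 67.646*I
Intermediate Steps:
E(d, Y) = Y/2 + d/2 (E(d, Y) = (d + Y)/2 = (Y + d)/2 = Y/2 + d/2)
N = I*√286/2 (N = √(((½)*1 + (½)*4) - 74) = √((½ + 2) - 74) = √(5/2 - 74) = √(-143/2) = I*√286/2 ≈ 8.4558*I)
(N + 4)² = (I*√286/2 + 4)² = (4 + I*√286/2)²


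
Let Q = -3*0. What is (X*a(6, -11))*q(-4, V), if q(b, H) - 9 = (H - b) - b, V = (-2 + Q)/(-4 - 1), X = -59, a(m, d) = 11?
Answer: -56463/5 ≈ -11293.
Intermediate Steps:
Q = 0
V = ⅖ (V = (-2 + 0)/(-4 - 1) = -2/(-5) = -2*(-⅕) = ⅖ ≈ 0.40000)
q(b, H) = 9 + H - 2*b (q(b, H) = 9 + ((H - b) - b) = 9 + (H - 2*b) = 9 + H - 2*b)
(X*a(6, -11))*q(-4, V) = (-59*11)*(9 + ⅖ - 2*(-4)) = -649*(9 + ⅖ + 8) = -649*87/5 = -56463/5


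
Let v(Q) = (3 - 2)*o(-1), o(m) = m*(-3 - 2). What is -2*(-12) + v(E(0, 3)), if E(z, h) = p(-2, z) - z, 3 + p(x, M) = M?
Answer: 29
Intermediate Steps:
p(x, M) = -3 + M
o(m) = -5*m (o(m) = m*(-5) = -5*m)
E(z, h) = -3 (E(z, h) = (-3 + z) - z = -3)
v(Q) = 5 (v(Q) = (3 - 2)*(-5*(-1)) = 1*5 = 5)
-2*(-12) + v(E(0, 3)) = -2*(-12) + 5 = 24 + 5 = 29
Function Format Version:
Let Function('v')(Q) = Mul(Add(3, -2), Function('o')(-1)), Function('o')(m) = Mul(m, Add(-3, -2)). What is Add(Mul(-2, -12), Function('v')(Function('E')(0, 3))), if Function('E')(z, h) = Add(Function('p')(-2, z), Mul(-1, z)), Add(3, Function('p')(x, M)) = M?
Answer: 29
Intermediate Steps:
Function('p')(x, M) = Add(-3, M)
Function('o')(m) = Mul(-5, m) (Function('o')(m) = Mul(m, -5) = Mul(-5, m))
Function('E')(z, h) = -3 (Function('E')(z, h) = Add(Add(-3, z), Mul(-1, z)) = -3)
Function('v')(Q) = 5 (Function('v')(Q) = Mul(Add(3, -2), Mul(-5, -1)) = Mul(1, 5) = 5)
Add(Mul(-2, -12), Function('v')(Function('E')(0, 3))) = Add(Mul(-2, -12), 5) = Add(24, 5) = 29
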